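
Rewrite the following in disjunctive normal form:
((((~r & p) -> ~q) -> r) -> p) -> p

(r & ~p) | p

((((~r & p) -> ~q) -> r) -> p) -> p
≡ ~((((~r & p) -> ~q) -> r) -> p) | p
≡ ~(~(((~r & p) -> ~q) -> r) | p) | p
≡ ~(~(~((~r & p) -> ~q) | r) | p) | p
≡ ~(~(~(~(~r & p) | ~q) | r) | p) | p
≡ (~~(~(~(~r & p) | ~q) | r) & ~p) | p
≡ ((~(~(~r & p) | ~q) | r) & ~p) | p
≡ (((~~(~r & p) & ~~q) | r) & ~p) | p
≡ (((~r & p & ~~q) | r) & ~p) | p
≡ (((~r & p & q) | r) & ~p) | p
≡ (~r & p & q & ~p) | (r & ~p) | p
≡ (r & ~p) | p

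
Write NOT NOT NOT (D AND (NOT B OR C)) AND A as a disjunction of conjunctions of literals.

NOT NOT NOT (D AND (NOT B OR C)) AND A
⇔ NOT (D AND (NOT B OR C)) AND A   [double negation]
⇔ (NOT D OR NOT (NOT B OR C)) AND A   [De Morgan]
⇔ (NOT D OR (NOT NOT B AND NOT C)) AND A   [De Morgan]
⇔ (NOT D OR (B AND NOT C)) AND A   [double negation]
⇔ (NOT D AND A) OR (B AND NOT C AND A)   [distribute AND over OR]

(NOT D AND A) OR (B AND NOT C AND A)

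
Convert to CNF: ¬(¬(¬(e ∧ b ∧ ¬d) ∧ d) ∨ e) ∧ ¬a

d ∧ ¬e ∧ ¬a

¬(¬(¬(e ∧ b ∧ ¬d) ∧ d) ∨ e) ∧ ¬a
= ¬¬(¬(e ∧ b ∧ ¬d) ∧ d) ∧ ¬e ∧ ¬a   — De Morgan
= ¬(e ∧ b ∧ ¬d) ∧ d ∧ ¬e ∧ ¬a   — double negation
= (¬e ∨ ¬b ∨ ¬¬d) ∧ d ∧ ¬e ∧ ¬a   — De Morgan
= (¬e ∨ ¬b ∨ d) ∧ d ∧ ¬e ∧ ¬a   — double negation
= d ∧ ¬e ∧ ¬a   — simplify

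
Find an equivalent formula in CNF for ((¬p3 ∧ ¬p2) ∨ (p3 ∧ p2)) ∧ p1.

((¬p3 ∧ ¬p2) ∨ (p3 ∧ p2)) ∧ p1
⇔ (¬p3 ∨ p3) ∧ (¬p3 ∨ p2) ∧ (¬p2 ∨ p3) ∧ (¬p2 ∨ p2) ∧ p1   [distribute ∨ over ∧]
⇔ (¬p3 ∨ p2) ∧ (¬p2 ∨ p3) ∧ p1   [simplify]

(¬p3 ∨ p2) ∧ (¬p2 ∨ p3) ∧ p1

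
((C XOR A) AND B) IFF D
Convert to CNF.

((C XOR A) AND B) IFF D
= (((C XOR A) AND B) IMPLIES D) AND (D IMPLIES ((C XOR A) AND B))   (eliminate IFF)
= (NOT ((C XOR A) AND B) OR D) AND (D IMPLIES ((C XOR A) AND B))   (eliminate IMPLIES)
= (NOT ((C OR A) AND NOT (C AND A) AND B) OR D) AND (D IMPLIES ((C XOR A) AND B))   (expand XOR)
= (NOT ((C OR A) AND NOT (C AND A) AND B) OR D) AND (NOT D OR ((C XOR A) AND B))   (eliminate IMPLIES)
= (NOT ((C OR A) AND NOT (C AND A) AND B) OR D) AND (NOT D OR ((C OR A) AND NOT (C AND A) AND B))   (expand XOR)
= (NOT (C OR A) OR NOT NOT (C AND A) OR NOT B OR D) AND (NOT D OR ((C OR A) AND NOT (C AND A) AND B))   (De Morgan)
= ((NOT C AND NOT A) OR NOT NOT (C AND A) OR NOT B OR D) AND (NOT D OR ((C OR A) AND NOT (C AND A) AND B))   (De Morgan)
= ((NOT C AND NOT A) OR (C AND A) OR NOT B OR D) AND (NOT D OR ((C OR A) AND NOT (C AND A) AND B))   (double negation)
= ((NOT C AND NOT A) OR (C AND A) OR NOT B OR D) AND (NOT D OR ((C OR A) AND (NOT C OR NOT A) AND B))   (De Morgan)
= (NOT C OR C OR NOT B OR D) AND (NOT C OR A OR NOT B OR D) AND (NOT A OR C OR NOT B OR D) AND (NOT A OR A OR NOT B OR D) AND (NOT D OR C OR A) AND (NOT D OR NOT C OR NOT A) AND (NOT D OR B)   (distribute OR over AND)
= (NOT C OR A OR NOT B OR D) AND (NOT A OR C OR NOT B OR D) AND (NOT D OR C OR A) AND (NOT D OR NOT C OR NOT A) AND (NOT D OR B)   (simplify)

(NOT C OR A OR NOT B OR D) AND (NOT A OR C OR NOT B OR D) AND (NOT D OR C OR A) AND (NOT D OR NOT C OR NOT A) AND (NOT D OR B)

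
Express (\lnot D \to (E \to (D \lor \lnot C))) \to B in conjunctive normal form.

(\lnot D \to (E \to (D \lor \lnot C))) \to B
≡ \lnot (\lnot D \to (E \to (D \lor \lnot C))) \lor B   [eliminate \to]
≡ \lnot (\lnot \lnot D \lor (E \to (D \lor \lnot C))) \lor B   [eliminate \to]
≡ \lnot (\lnot \lnot D \lor \lnot E \lor D \lor \lnot C) \lor B   [eliminate \to]
≡ (\lnot \lnot \lnot D \land \lnot \lnot E \land \lnot D \land \lnot \lnot C) \lor B   [De Morgan]
≡ (\lnot D \land \lnot \lnot E \land \lnot D \land \lnot \lnot C) \lor B   [double negation]
≡ (\lnot D \land E \land \lnot D \land \lnot \lnot C) \lor B   [double negation]
≡ (\lnot D \land E \land \lnot D \land C) \lor B   [double negation]
≡ (\lnot D \lor B) \land (E \lor B) \land (\lnot D \lor B) \land (C \lor B)   [distribute \lor over \land]
≡ (\lnot D \lor B) \land (E \lor B) \land (C \lor B)   [simplify]

(\lnot D \lor B) \land (E \lor B) \land (C \lor B)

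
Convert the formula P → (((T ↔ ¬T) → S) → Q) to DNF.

P → (((T ↔ ¬T) → S) → Q)
⇔ ¬P ∨ (((T ↔ ¬T) → S) → Q)
⇔ ¬P ∨ ¬((T ↔ ¬T) → S) ∨ Q
⇔ ¬P ∨ ¬(¬(T ↔ ¬T) ∨ S) ∨ Q
⇔ ¬P ∨ ¬(¬((T → ¬T) ∧ (¬T → T)) ∨ S) ∨ Q
⇔ ¬P ∨ ¬(¬((¬T ∨ ¬T) ∧ (¬T → T)) ∨ S) ∨ Q
⇔ ¬P ∨ ¬(¬((¬T ∨ ¬T) ∧ (¬¬T ∨ T)) ∨ S) ∨ Q
⇔ ¬P ∨ (¬¬((¬T ∨ ¬T) ∧ (¬¬T ∨ T)) ∧ ¬S) ∨ Q
⇔ ¬P ∨ ((¬T ∨ ¬T) ∧ (¬¬T ∨ T) ∧ ¬S) ∨ Q
⇔ ¬P ∨ ((¬T ∨ ¬T) ∧ (T ∨ T) ∧ ¬S) ∨ Q
⇔ ¬P ∨ (¬T ∧ T ∧ ¬S) ∨ (¬T ∧ T ∧ ¬S) ∨ (¬T ∧ T ∧ ¬S) ∨ (¬T ∧ T ∧ ¬S) ∨ Q
⇔ ¬P ∨ Q

¬P ∨ Q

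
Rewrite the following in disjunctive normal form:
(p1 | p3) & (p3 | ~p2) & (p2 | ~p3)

(p1 | p3) & (p3 | ~p2) & (p2 | ~p3)
≡ (p1 & p3 & p2) | (p1 & p3 & ~p3) | (p1 & ~p2 & p2) | (p1 & ~p2 & ~p3) | (p3 & p3 & p2) | (p3 & p3 & ~p3) | (p3 & ~p2 & p2) | (p3 & ~p2 & ~p3)
≡ (p1 & ~p2 & ~p3) | (p3 & p2)

(p1 & ~p2 & ~p3) | (p3 & p2)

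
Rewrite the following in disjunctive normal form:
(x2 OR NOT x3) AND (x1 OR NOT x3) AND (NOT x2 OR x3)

(x2 OR NOT x3) AND (x1 OR NOT x3) AND (NOT x2 OR x3)
≡ (x2 AND x1 AND NOT x2) OR (x2 AND x1 AND x3) OR (x2 AND NOT x3 AND NOT x2) OR (x2 AND NOT x3 AND x3) OR (NOT x3 AND x1 AND NOT x2) OR (NOT x3 AND x1 AND x3) OR (NOT x3 AND NOT x3 AND NOT x2) OR (NOT x3 AND NOT x3 AND x3)   [distribute AND over OR]
≡ (x2 AND x1 AND x3) OR (NOT x3 AND NOT x2)   [simplify]

(x2 AND x1 AND x3) OR (NOT x3 AND NOT x2)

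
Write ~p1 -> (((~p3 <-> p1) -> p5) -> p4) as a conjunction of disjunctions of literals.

(p1 | p3 | p4) & (p1 | ~p5 | p4)

~p1 -> (((~p3 <-> p1) -> p5) -> p4)
= ~~p1 | (((~p3 <-> p1) -> p5) -> p4)   [eliminate ->]
= ~~p1 | ~((~p3 <-> p1) -> p5) | p4   [eliminate ->]
= ~~p1 | ~(~(~p3 <-> p1) | p5) | p4   [eliminate ->]
= ~~p1 | ~(~((~p3 -> p1) & (p1 -> ~p3)) | p5) | p4   [eliminate <->]
= ~~p1 | ~(~((~~p3 | p1) & (p1 -> ~p3)) | p5) | p4   [eliminate ->]
= ~~p1 | ~(~((~~p3 | p1) & (~p1 | ~p3)) | p5) | p4   [eliminate ->]
= p1 | ~(~((~~p3 | p1) & (~p1 | ~p3)) | p5) | p4   [double negation]
= p1 | (~~((~~p3 | p1) & (~p1 | ~p3)) & ~p5) | p4   [De Morgan]
= p1 | ((~~p3 | p1) & (~p1 | ~p3) & ~p5) | p4   [double negation]
= p1 | ((p3 | p1) & (~p1 | ~p3) & ~p5) | p4   [double negation]
= (p1 | p3 | p1 | p4) & (p1 | ~p1 | ~p3 | p4) & (p1 | ~p5 | p4)   [distribute | over &]
= (p1 | p3 | p4) & (p1 | ~p5 | p4)   [simplify]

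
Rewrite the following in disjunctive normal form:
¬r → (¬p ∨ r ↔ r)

¬r → (¬p ∨ r ↔ r)
⇔ ¬¬r ∨ (¬p ∨ r ↔ r)   [eliminate →]
⇔ ¬¬r ∨ (¬p ∨ r → r) ∧ (r → ¬p ∨ r)   [eliminate ↔]
⇔ ¬¬r ∨ (¬(¬p ∨ r) ∨ r) ∧ (r → ¬p ∨ r)   [eliminate →]
⇔ ¬¬r ∨ (¬(¬p ∨ r) ∨ r) ∧ (¬r ∨ ¬p ∨ r)   [eliminate →]
⇔ r ∨ (¬(¬p ∨ r) ∨ r) ∧ (¬r ∨ ¬p ∨ r)   [double negation]
⇔ r ∨ (¬¬p ∧ ¬r ∨ r) ∧ (¬r ∨ ¬p ∨ r)   [De Morgan]
⇔ r ∨ (p ∧ ¬r ∨ r) ∧ (¬r ∨ ¬p ∨ r)   [double negation]
⇔ r ∨ p ∧ ¬r ∧ ¬r ∨ p ∧ ¬r ∧ ¬p ∨ p ∧ ¬r ∧ r ∨ r ∧ ¬r ∨ r ∧ ¬p ∨ r ∧ r   [distribute ∧ over ∨]
⇔ r ∨ p ∧ ¬r   [simplify]

r ∨ p ∧ ¬r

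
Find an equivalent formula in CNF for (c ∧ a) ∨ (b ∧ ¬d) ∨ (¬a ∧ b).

(c ∧ a) ∨ (b ∧ ¬d) ∨ (¬a ∧ b)
≡ (c ∨ b ∨ ¬a) ∧ (c ∨ b ∨ b) ∧ (c ∨ ¬d ∨ ¬a) ∧ (c ∨ ¬d ∨ b) ∧ (a ∨ b ∨ ¬a) ∧ (a ∨ b ∨ b) ∧ (a ∨ ¬d ∨ ¬a) ∧ (a ∨ ¬d ∨ b)
≡ (c ∨ b) ∧ (c ∨ ¬d ∨ ¬a) ∧ (a ∨ b)

(c ∨ b) ∧ (c ∨ ¬d ∨ ¬a) ∧ (a ∨ b)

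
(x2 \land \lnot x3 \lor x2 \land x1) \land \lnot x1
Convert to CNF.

(x2 \land \lnot x3 \lor x2 \land x1) \land \lnot x1
= (x2 \lor x2) \land (x2 \lor x1) \land (\lnot x3 \lor x2) \land (\lnot x3 \lor x1) \land \lnot x1   (distribute \lor over \land)
= x2 \land (\lnot x3 \lor x1) \land \lnot x1   (simplify)

x2 \land (\lnot x3 \lor x1) \land \lnot x1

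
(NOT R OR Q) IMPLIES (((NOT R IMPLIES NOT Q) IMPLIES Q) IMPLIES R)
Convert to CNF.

R OR NOT Q

(NOT R OR Q) IMPLIES (((NOT R IMPLIES NOT Q) IMPLIES Q) IMPLIES R)
⇔ NOT (NOT R OR Q) OR (((NOT R IMPLIES NOT Q) IMPLIES Q) IMPLIES R)   [eliminate IMPLIES]
⇔ NOT (NOT R OR Q) OR NOT ((NOT R IMPLIES NOT Q) IMPLIES Q) OR R   [eliminate IMPLIES]
⇔ NOT (NOT R OR Q) OR NOT (NOT (NOT R IMPLIES NOT Q) OR Q) OR R   [eliminate IMPLIES]
⇔ NOT (NOT R OR Q) OR NOT (NOT (NOT NOT R OR NOT Q) OR Q) OR R   [eliminate IMPLIES]
⇔ (NOT NOT R AND NOT Q) OR NOT (NOT (NOT NOT R OR NOT Q) OR Q) OR R   [De Morgan]
⇔ (R AND NOT Q) OR NOT (NOT (NOT NOT R OR NOT Q) OR Q) OR R   [double negation]
⇔ (R AND NOT Q) OR (NOT NOT (NOT NOT R OR NOT Q) AND NOT Q) OR R   [De Morgan]
⇔ (R AND NOT Q) OR ((NOT NOT R OR NOT Q) AND NOT Q) OR R   [double negation]
⇔ (R AND NOT Q) OR ((R OR NOT Q) AND NOT Q) OR R   [double negation]
⇔ (R OR R OR NOT Q OR R) AND (R OR NOT Q OR R) AND (NOT Q OR R OR NOT Q OR R) AND (NOT Q OR NOT Q OR R)   [distribute OR over AND]
⇔ R OR NOT Q   [simplify]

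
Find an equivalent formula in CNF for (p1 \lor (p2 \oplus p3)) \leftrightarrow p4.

(\lnot p1 \lor p4) \land (\lnot p2 \lor p3 \lor p4) \land (\lnot p3 \lor p2 \lor p4) \land (\lnot p4 \lor p1 \lor p2 \lor p3) \land (\lnot p4 \lor p1 \lor \lnot p2 \lor \lnot p3)

(p1 \lor (p2 \oplus p3)) \leftrightarrow p4
= ((p1 \lor (p2 \oplus p3)) \to p4) \land (p4 \to (p1 \lor (p2 \oplus p3)))
= (\lnot (p1 \lor (p2 \oplus p3)) \lor p4) \land (p4 \to (p1 \lor (p2 \oplus p3)))
= (\lnot (p1 \lor ((p2 \lor p3) \land \lnot (p2 \land p3))) \lor p4) \land (p4 \to (p1 \lor (p2 \oplus p3)))
= (\lnot (p1 \lor ((p2 \lor p3) \land \lnot (p2 \land p3))) \lor p4) \land (\lnot p4 \lor p1 \lor (p2 \oplus p3))
= (\lnot (p1 \lor ((p2 \lor p3) \land \lnot (p2 \land p3))) \lor p4) \land (\lnot p4 \lor p1 \lor ((p2 \lor p3) \land \lnot (p2 \land p3)))
= ((\lnot p1 \land \lnot ((p2 \lor p3) \land \lnot (p2 \land p3))) \lor p4) \land (\lnot p4 \lor p1 \lor ((p2 \lor p3) \land \lnot (p2 \land p3)))
= ((\lnot p1 \land (\lnot (p2 \lor p3) \lor \lnot \lnot (p2 \land p3))) \lor p4) \land (\lnot p4 \lor p1 \lor ((p2 \lor p3) \land \lnot (p2 \land p3)))
= ((\lnot p1 \land ((\lnot p2 \land \lnot p3) \lor \lnot \lnot (p2 \land p3))) \lor p4) \land (\lnot p4 \lor p1 \lor ((p2 \lor p3) \land \lnot (p2 \land p3)))
= ((\lnot p1 \land ((\lnot p2 \land \lnot p3) \lor (p2 \land p3))) \lor p4) \land (\lnot p4 \lor p1 \lor ((p2 \lor p3) \land \lnot (p2 \land p3)))
= ((\lnot p1 \land ((\lnot p2 \land \lnot p3) \lor (p2 \land p3))) \lor p4) \land (\lnot p4 \lor p1 \lor ((p2 \lor p3) \land (\lnot p2 \lor \lnot p3)))
= (\lnot p1 \lor p4) \land (\lnot p2 \lor p2 \lor p4) \land (\lnot p2 \lor p3 \lor p4) \land (\lnot p3 \lor p2 \lor p4) \land (\lnot p3 \lor p3 \lor p4) \land (\lnot p4 \lor p1 \lor p2 \lor p3) \land (\lnot p4 \lor p1 \lor \lnot p2 \lor \lnot p3)
= (\lnot p1 \lor p4) \land (\lnot p2 \lor p3 \lor p4) \land (\lnot p3 \lor p2 \lor p4) \land (\lnot p4 \lor p1 \lor p2 \lor p3) \land (\lnot p4 \lor p1 \lor \lnot p2 \lor \lnot p3)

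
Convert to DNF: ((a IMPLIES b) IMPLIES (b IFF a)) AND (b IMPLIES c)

((a IMPLIES b) IMPLIES (b IFF a)) AND (b IMPLIES c)
≡ (NOT (a IMPLIES b) OR (b IFF a)) AND (b IMPLIES c)   (eliminate IMPLIES)
≡ (NOT (NOT a OR b) OR (b IFF a)) AND (b IMPLIES c)   (eliminate IMPLIES)
≡ (NOT (NOT a OR b) OR ((b IMPLIES a) AND (a IMPLIES b))) AND (b IMPLIES c)   (eliminate IFF)
≡ (NOT (NOT a OR b) OR ((NOT b OR a) AND (a IMPLIES b))) AND (b IMPLIES c)   (eliminate IMPLIES)
≡ (NOT (NOT a OR b) OR ((NOT b OR a) AND (NOT a OR b))) AND (b IMPLIES c)   (eliminate IMPLIES)
≡ (NOT (NOT a OR b) OR ((NOT b OR a) AND (NOT a OR b))) AND (NOT b OR c)   (eliminate IMPLIES)
≡ ((NOT NOT a AND NOT b) OR ((NOT b OR a) AND (NOT a OR b))) AND (NOT b OR c)   (De Morgan)
≡ ((a AND NOT b) OR ((NOT b OR a) AND (NOT a OR b))) AND (NOT b OR c)   (double negation)
≡ (a AND NOT b AND NOT b) OR (a AND NOT b AND c) OR (NOT b AND NOT a AND NOT b) OR (NOT b AND NOT a AND c) OR (NOT b AND b AND NOT b) OR (NOT b AND b AND c) OR (a AND NOT a AND NOT b) OR (a AND NOT a AND c) OR (a AND b AND NOT b) OR (a AND b AND c)   (distribute AND over OR)
≡ (a AND NOT b) OR (NOT b AND NOT a) OR (a AND b AND c)   (simplify)

(a AND NOT b) OR (NOT b AND NOT a) OR (a AND b AND c)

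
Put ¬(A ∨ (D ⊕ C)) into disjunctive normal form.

¬(A ∨ (D ⊕ C))
⇔ ¬(A ∨ D ∧ ¬C ∨ ¬D ∧ C)   (expand ⊕)
⇔ ¬A ∧ ¬(D ∧ ¬C) ∧ ¬(¬D ∧ C)   (De Morgan)
⇔ ¬A ∧ (¬D ∨ ¬¬C) ∧ ¬(¬D ∧ C)   (De Morgan)
⇔ ¬A ∧ (¬D ∨ C) ∧ ¬(¬D ∧ C)   (double negation)
⇔ ¬A ∧ (¬D ∨ C) ∧ (¬¬D ∨ ¬C)   (De Morgan)
⇔ ¬A ∧ (¬D ∨ C) ∧ (D ∨ ¬C)   (double negation)
⇔ ¬A ∧ ¬D ∧ D ∨ ¬A ∧ ¬D ∧ ¬C ∨ ¬A ∧ C ∧ D ∨ ¬A ∧ C ∧ ¬C   (distribute ∧ over ∨)
⇔ ¬A ∧ ¬D ∧ ¬C ∨ ¬A ∧ C ∧ D   (simplify)

¬A ∧ ¬D ∧ ¬C ∨ ¬A ∧ C ∧ D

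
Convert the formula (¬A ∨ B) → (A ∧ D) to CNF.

A ∧ (¬B ∨ D)

(¬A ∨ B) → (A ∧ D)
= ¬(¬A ∨ B) ∨ (A ∧ D)   [eliminate →]
= (¬¬A ∧ ¬B) ∨ (A ∧ D)   [De Morgan]
= (A ∧ ¬B) ∨ (A ∧ D)   [double negation]
= (A ∨ A) ∧ (A ∨ D) ∧ (¬B ∨ A) ∧ (¬B ∨ D)   [distribute ∨ over ∧]
= A ∧ (¬B ∨ D)   [simplify]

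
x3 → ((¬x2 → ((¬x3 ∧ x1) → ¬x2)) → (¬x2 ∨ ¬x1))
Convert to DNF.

x3 → ((¬x2 → ((¬x3 ∧ x1) → ¬x2)) → (¬x2 ∨ ¬x1))
≡ ¬x3 ∨ ((¬x2 → ((¬x3 ∧ x1) → ¬x2)) → (¬x2 ∨ ¬x1))
≡ ¬x3 ∨ ¬(¬x2 → ((¬x3 ∧ x1) → ¬x2)) ∨ ¬x2 ∨ ¬x1
≡ ¬x3 ∨ ¬(¬¬x2 ∨ ((¬x3 ∧ x1) → ¬x2)) ∨ ¬x2 ∨ ¬x1
≡ ¬x3 ∨ ¬(¬¬x2 ∨ ¬(¬x3 ∧ x1) ∨ ¬x2) ∨ ¬x2 ∨ ¬x1
≡ ¬x3 ∨ (¬¬¬x2 ∧ ¬¬(¬x3 ∧ x1) ∧ ¬¬x2) ∨ ¬x2 ∨ ¬x1
≡ ¬x3 ∨ (¬x2 ∧ ¬¬(¬x3 ∧ x1) ∧ ¬¬x2) ∨ ¬x2 ∨ ¬x1
≡ ¬x3 ∨ (¬x2 ∧ ¬x3 ∧ x1 ∧ ¬¬x2) ∨ ¬x2 ∨ ¬x1
≡ ¬x3 ∨ (¬x2 ∧ ¬x3 ∧ x1 ∧ x2) ∨ ¬x2 ∨ ¬x1
≡ ¬x3 ∨ ¬x2 ∨ ¬x1

¬x3 ∨ ¬x2 ∨ ¬x1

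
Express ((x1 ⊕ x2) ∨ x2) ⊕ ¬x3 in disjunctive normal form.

x1 ∧ ¬x2 ∧ x3 ∨ x2 ∧ x3 ∨ ¬x1 ∧ ¬x2 ∧ ¬x3

((x1 ⊕ x2) ∨ x2) ⊕ ¬x3
≡ ((x1 ⊕ x2) ∨ x2) ∧ ¬¬x3 ∨ ¬((x1 ⊕ x2) ∨ x2) ∧ ¬x3   (expand ⊕)
≡ (x1 ∧ ¬x2 ∨ ¬x1 ∧ x2 ∨ x2) ∧ ¬¬x3 ∨ ¬((x1 ⊕ x2) ∨ x2) ∧ ¬x3   (expand ⊕)
≡ (x1 ∧ ¬x2 ∨ ¬x1 ∧ x2 ∨ x2) ∧ ¬¬x3 ∨ ¬(x1 ∧ ¬x2 ∨ ¬x1 ∧ x2 ∨ x2) ∧ ¬x3   (expand ⊕)
≡ (x1 ∧ ¬x2 ∨ ¬x1 ∧ x2 ∨ x2) ∧ x3 ∨ ¬(x1 ∧ ¬x2 ∨ ¬x1 ∧ x2 ∨ x2) ∧ ¬x3   (double negation)
≡ (x1 ∧ ¬x2 ∨ ¬x1 ∧ x2 ∨ x2) ∧ x3 ∨ ¬(x1 ∧ ¬x2) ∧ ¬(¬x1 ∧ x2) ∧ ¬x2 ∧ ¬x3   (De Morgan)
≡ (x1 ∧ ¬x2 ∨ ¬x1 ∧ x2 ∨ x2) ∧ x3 ∨ (¬x1 ∨ ¬¬x2) ∧ ¬(¬x1 ∧ x2) ∧ ¬x2 ∧ ¬x3   (De Morgan)
≡ (x1 ∧ ¬x2 ∨ ¬x1 ∧ x2 ∨ x2) ∧ x3 ∨ (¬x1 ∨ x2) ∧ ¬(¬x1 ∧ x2) ∧ ¬x2 ∧ ¬x3   (double negation)
≡ (x1 ∧ ¬x2 ∨ ¬x1 ∧ x2 ∨ x2) ∧ x3 ∨ (¬x1 ∨ x2) ∧ (¬¬x1 ∨ ¬x2) ∧ ¬x2 ∧ ¬x3   (De Morgan)
≡ (x1 ∧ ¬x2 ∨ ¬x1 ∧ x2 ∨ x2) ∧ x3 ∨ (¬x1 ∨ x2) ∧ (x1 ∨ ¬x2) ∧ ¬x2 ∧ ¬x3   (double negation)
≡ x1 ∧ ¬x2 ∧ x3 ∨ ¬x1 ∧ x2 ∧ x3 ∨ x2 ∧ x3 ∨ ¬x1 ∧ x1 ∧ ¬x2 ∧ ¬x3 ∨ ¬x1 ∧ ¬x2 ∧ ¬x2 ∧ ¬x3 ∨ x2 ∧ x1 ∧ ¬x2 ∧ ¬x3 ∨ x2 ∧ ¬x2 ∧ ¬x2 ∧ ¬x3   (distribute ∧ over ∨)
≡ x1 ∧ ¬x2 ∧ x3 ∨ x2 ∧ x3 ∨ ¬x1 ∧ ¬x2 ∧ ¬x3   (simplify)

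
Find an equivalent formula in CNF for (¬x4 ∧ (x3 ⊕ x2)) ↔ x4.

(x4 ∨ ¬x3 ∨ x2) ∧ (x4 ∨ ¬x2 ∨ x3) ∧ ¬x4

(¬x4 ∧ (x3 ⊕ x2)) ↔ x4
= ((¬x4 ∧ (x3 ⊕ x2)) → x4) ∧ (x4 → (¬x4 ∧ (x3 ⊕ x2)))
= (¬(¬x4 ∧ (x3 ⊕ x2)) ∨ x4) ∧ (x4 → (¬x4 ∧ (x3 ⊕ x2)))
= (¬(¬x4 ∧ (x3 ∨ x2) ∧ ¬(x3 ∧ x2)) ∨ x4) ∧ (x4 → (¬x4 ∧ (x3 ⊕ x2)))
= (¬(¬x4 ∧ (x3 ∨ x2) ∧ ¬(x3 ∧ x2)) ∨ x4) ∧ (¬x4 ∨ (¬x4 ∧ (x3 ⊕ x2)))
= (¬(¬x4 ∧ (x3 ∨ x2) ∧ ¬(x3 ∧ x2)) ∨ x4) ∧ (¬x4 ∨ (¬x4 ∧ (x3 ∨ x2) ∧ ¬(x3 ∧ x2)))
= (¬¬x4 ∨ ¬(x3 ∨ x2) ∨ ¬¬(x3 ∧ x2) ∨ x4) ∧ (¬x4 ∨ (¬x4 ∧ (x3 ∨ x2) ∧ ¬(x3 ∧ x2)))
= (x4 ∨ ¬(x3 ∨ x2) ∨ ¬¬(x3 ∧ x2) ∨ x4) ∧ (¬x4 ∨ (¬x4 ∧ (x3 ∨ x2) ∧ ¬(x3 ∧ x2)))
= (x4 ∨ (¬x3 ∧ ¬x2) ∨ ¬¬(x3 ∧ x2) ∨ x4) ∧ (¬x4 ∨ (¬x4 ∧ (x3 ∨ x2) ∧ ¬(x3 ∧ x2)))
= (x4 ∨ (¬x3 ∧ ¬x2) ∨ (x3 ∧ x2) ∨ x4) ∧ (¬x4 ∨ (¬x4 ∧ (x3 ∨ x2) ∧ ¬(x3 ∧ x2)))
= (x4 ∨ (¬x3 ∧ ¬x2) ∨ (x3 ∧ x2) ∨ x4) ∧ (¬x4 ∨ (¬x4 ∧ (x3 ∨ x2) ∧ (¬x3 ∨ ¬x2)))
= (x4 ∨ ¬x3 ∨ x3 ∨ x4) ∧ (x4 ∨ ¬x3 ∨ x2 ∨ x4) ∧ (x4 ∨ ¬x2 ∨ x3 ∨ x4) ∧ (x4 ∨ ¬x2 ∨ x2 ∨ x4) ∧ (¬x4 ∨ ¬x4) ∧ (¬x4 ∨ x3 ∨ x2) ∧ (¬x4 ∨ ¬x3 ∨ ¬x2)
= (x4 ∨ ¬x3 ∨ x2) ∧ (x4 ∨ ¬x2 ∨ x3) ∧ ¬x4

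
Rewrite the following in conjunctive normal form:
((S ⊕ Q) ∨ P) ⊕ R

((S ⊕ Q) ∨ P) ⊕ R
≡ ((S ⊕ Q) ∨ P ∨ R) ∧ ¬(((S ⊕ Q) ∨ P) ∧ R)   [expand ⊕]
≡ (((S ∨ Q) ∧ ¬(S ∧ Q)) ∨ P ∨ R) ∧ ¬(((S ⊕ Q) ∨ P) ∧ R)   [expand ⊕]
≡ (((S ∨ Q) ∧ ¬(S ∧ Q)) ∨ P ∨ R) ∧ ¬((((S ∨ Q) ∧ ¬(S ∧ Q)) ∨ P) ∧ R)   [expand ⊕]
≡ (((S ∨ Q) ∧ (¬S ∨ ¬Q)) ∨ P ∨ R) ∧ ¬((((S ∨ Q) ∧ ¬(S ∧ Q)) ∨ P) ∧ R)   [De Morgan]
≡ (((S ∨ Q) ∧ (¬S ∨ ¬Q)) ∨ P ∨ R) ∧ (¬(((S ∨ Q) ∧ ¬(S ∧ Q)) ∨ P) ∨ ¬R)   [De Morgan]
≡ (((S ∨ Q) ∧ (¬S ∨ ¬Q)) ∨ P ∨ R) ∧ ((¬((S ∨ Q) ∧ ¬(S ∧ Q)) ∧ ¬P) ∨ ¬R)   [De Morgan]
≡ (((S ∨ Q) ∧ (¬S ∨ ¬Q)) ∨ P ∨ R) ∧ (((¬(S ∨ Q) ∨ ¬¬(S ∧ Q)) ∧ ¬P) ∨ ¬R)   [De Morgan]
≡ (((S ∨ Q) ∧ (¬S ∨ ¬Q)) ∨ P ∨ R) ∧ ((((¬S ∧ ¬Q) ∨ ¬¬(S ∧ Q)) ∧ ¬P) ∨ ¬R)   [De Morgan]
≡ (((S ∨ Q) ∧ (¬S ∨ ¬Q)) ∨ P ∨ R) ∧ ((((¬S ∧ ¬Q) ∨ (S ∧ Q)) ∧ ¬P) ∨ ¬R)   [double negation]
≡ (S ∨ Q ∨ P ∨ R) ∧ (¬S ∨ ¬Q ∨ P ∨ R) ∧ (¬S ∨ S ∨ ¬R) ∧ (¬S ∨ Q ∨ ¬R) ∧ (¬Q ∨ S ∨ ¬R) ∧ (¬Q ∨ Q ∨ ¬R) ∧ (¬P ∨ ¬R)   [distribute ∨ over ∧]
≡ (S ∨ Q ∨ P ∨ R) ∧ (¬S ∨ ¬Q ∨ P ∨ R) ∧ (¬S ∨ Q ∨ ¬R) ∧ (¬Q ∨ S ∨ ¬R) ∧ (¬P ∨ ¬R)   [simplify]

(S ∨ Q ∨ P ∨ R) ∧ (¬S ∨ ¬Q ∨ P ∨ R) ∧ (¬S ∨ Q ∨ ¬R) ∧ (¬Q ∨ S ∨ ¬R) ∧ (¬P ∨ ¬R)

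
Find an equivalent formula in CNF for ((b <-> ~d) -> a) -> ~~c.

(~b | ~d | c) & (d | b | c) & (~a | c)

((b <-> ~d) -> a) -> ~~c
≡ ~((b <-> ~d) -> a) | ~~c   [eliminate ->]
≡ ~(~(b <-> ~d) | a) | ~~c   [eliminate ->]
≡ ~(~((b -> ~d) & (~d -> b)) | a) | ~~c   [eliminate <->]
≡ ~(~((~b | ~d) & (~d -> b)) | a) | ~~c   [eliminate ->]
≡ ~(~((~b | ~d) & (~~d | b)) | a) | ~~c   [eliminate ->]
≡ (~~((~b | ~d) & (~~d | b)) & ~a) | ~~c   [De Morgan]
≡ ((~b | ~d) & (~~d | b) & ~a) | ~~c   [double negation]
≡ ((~b | ~d) & (d | b) & ~a) | ~~c   [double negation]
≡ ((~b | ~d) & (d | b) & ~a) | c   [double negation]
≡ (~b | ~d | c) & (d | b | c) & (~a | c)   [distribute | over &]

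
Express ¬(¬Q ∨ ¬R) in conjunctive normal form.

Q ∧ R

¬(¬Q ∨ ¬R)
= ¬¬Q ∧ ¬¬R   (De Morgan)
= Q ∧ ¬¬R   (double negation)
= Q ∧ R   (double negation)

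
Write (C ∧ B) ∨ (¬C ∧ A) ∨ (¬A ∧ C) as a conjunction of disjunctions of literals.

(C ∧ B) ∨ (¬C ∧ A) ∨ (¬A ∧ C)
≡ (C ∨ ¬C ∨ ¬A) ∧ (C ∨ ¬C ∨ C) ∧ (C ∨ A ∨ ¬A) ∧ (C ∨ A ∨ C) ∧ (B ∨ ¬C ∨ ¬A) ∧ (B ∨ ¬C ∨ C) ∧ (B ∨ A ∨ ¬A) ∧ (B ∨ A ∨ C)
≡ (C ∨ A) ∧ (B ∨ ¬C ∨ ¬A)

(C ∨ A) ∧ (B ∨ ¬C ∨ ¬A)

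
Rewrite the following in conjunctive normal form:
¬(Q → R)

¬(Q → R)
⇔ ¬(¬Q ∨ R)   (eliminate →)
⇔ ¬¬Q ∧ ¬R   (De Morgan)
⇔ Q ∧ ¬R   (double negation)

Q ∧ ¬R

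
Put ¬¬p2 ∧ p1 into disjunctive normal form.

¬¬p2 ∧ p1
≡ p2 ∧ p1   (double negation)

p2 ∧ p1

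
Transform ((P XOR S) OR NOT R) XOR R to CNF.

((P XOR S) OR NOT R) XOR R
⇔ ((P XOR S) OR NOT R OR R) AND NOT (((P XOR S) OR NOT R) AND R)   [expand XOR]
⇔ (((P OR S) AND NOT (P AND S)) OR NOT R OR R) AND NOT (((P XOR S) OR NOT R) AND R)   [expand XOR]
⇔ (((P OR S) AND NOT (P AND S)) OR NOT R OR R) AND NOT ((((P OR S) AND NOT (P AND S)) OR NOT R) AND R)   [expand XOR]
⇔ (((P OR S) AND (NOT P OR NOT S)) OR NOT R OR R) AND NOT ((((P OR S) AND NOT (P AND S)) OR NOT R) AND R)   [De Morgan]
⇔ (((P OR S) AND (NOT P OR NOT S)) OR NOT R OR R) AND (NOT (((P OR S) AND NOT (P AND S)) OR NOT R) OR NOT R)   [De Morgan]
⇔ (((P OR S) AND (NOT P OR NOT S)) OR NOT R OR R) AND ((NOT ((P OR S) AND NOT (P AND S)) AND NOT NOT R) OR NOT R)   [De Morgan]
⇔ (((P OR S) AND (NOT P OR NOT S)) OR NOT R OR R) AND (((NOT (P OR S) OR NOT NOT (P AND S)) AND NOT NOT R) OR NOT R)   [De Morgan]
⇔ (((P OR S) AND (NOT P OR NOT S)) OR NOT R OR R) AND ((((NOT P AND NOT S) OR NOT NOT (P AND S)) AND NOT NOT R) OR NOT R)   [De Morgan]
⇔ (((P OR S) AND (NOT P OR NOT S)) OR NOT R OR R) AND ((((NOT P AND NOT S) OR (P AND S)) AND NOT NOT R) OR NOT R)   [double negation]
⇔ (((P OR S) AND (NOT P OR NOT S)) OR NOT R OR R) AND ((((NOT P AND NOT S) OR (P AND S)) AND R) OR NOT R)   [double negation]
⇔ (P OR S OR NOT R OR R) AND (NOT P OR NOT S OR NOT R OR R) AND (NOT P OR P OR NOT R) AND (NOT P OR S OR NOT R) AND (NOT S OR P OR NOT R) AND (NOT S OR S OR NOT R) AND (R OR NOT R)   [distribute OR over AND]
⇔ (NOT P OR S OR NOT R) AND (NOT S OR P OR NOT R)   [simplify]

(NOT P OR S OR NOT R) AND (NOT S OR P OR NOT R)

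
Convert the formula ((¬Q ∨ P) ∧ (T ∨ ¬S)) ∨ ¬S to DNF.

((¬Q ∨ P) ∧ (T ∨ ¬S)) ∨ ¬S
⇔ (¬Q ∧ T) ∨ (¬Q ∧ ¬S) ∨ (P ∧ T) ∨ (P ∧ ¬S) ∨ ¬S   (distribute ∧ over ∨)
⇔ (¬Q ∧ T) ∨ (P ∧ T) ∨ ¬S   (simplify)

(¬Q ∧ T) ∨ (P ∧ T) ∨ ¬S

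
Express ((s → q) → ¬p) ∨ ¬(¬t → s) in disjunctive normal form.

(s ∧ ¬q) ∨ ¬p ∨ (¬t ∧ ¬s)

((s → q) → ¬p) ∨ ¬(¬t → s)
≡ ¬(s → q) ∨ ¬p ∨ ¬(¬t → s)   — eliminate →
≡ ¬(¬s ∨ q) ∨ ¬p ∨ ¬(¬t → s)   — eliminate →
≡ ¬(¬s ∨ q) ∨ ¬p ∨ ¬(¬¬t ∨ s)   — eliminate →
≡ (¬¬s ∧ ¬q) ∨ ¬p ∨ ¬(¬¬t ∨ s)   — De Morgan
≡ (s ∧ ¬q) ∨ ¬p ∨ ¬(¬¬t ∨ s)   — double negation
≡ (s ∧ ¬q) ∨ ¬p ∨ (¬¬¬t ∧ ¬s)   — De Morgan
≡ (s ∧ ¬q) ∨ ¬p ∨ (¬t ∧ ¬s)   — double negation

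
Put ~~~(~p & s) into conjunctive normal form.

p | ~s

~~~(~p & s)
= ~(~p & s)   (double negation)
= ~~p | ~s   (De Morgan)
= p | ~s   (double negation)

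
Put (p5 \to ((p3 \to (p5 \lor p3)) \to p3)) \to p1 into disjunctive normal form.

(p5 \to ((p3 \to (p5 \lor p3)) \to p3)) \to p1
≡ \lnot (p5 \to ((p3 \to (p5 \lor p3)) \to p3)) \lor p1   [eliminate \to]
≡ \lnot (\lnot p5 \lor ((p3 \to (p5 \lor p3)) \to p3)) \lor p1   [eliminate \to]
≡ \lnot (\lnot p5 \lor \lnot (p3 \to (p5 \lor p3)) \lor p3) \lor p1   [eliminate \to]
≡ \lnot (\lnot p5 \lor \lnot (\lnot p3 \lor p5 \lor p3) \lor p3) \lor p1   [eliminate \to]
≡ (\lnot \lnot p5 \land \lnot \lnot (\lnot p3 \lor p5 \lor p3) \land \lnot p3) \lor p1   [De Morgan]
≡ (p5 \land \lnot \lnot (\lnot p3 \lor p5 \lor p3) \land \lnot p3) \lor p1   [double negation]
≡ (p5 \land (\lnot p3 \lor p5 \lor p3) \land \lnot p3) \lor p1   [double negation]
≡ (p5 \land \lnot p3 \land \lnot p3) \lor (p5 \land p5 \land \lnot p3) \lor (p5 \land p3 \land \lnot p3) \lor p1   [distribute \land over \lor]
≡ (p5 \land \lnot p3) \lor p1   [simplify]

(p5 \land \lnot p3) \lor p1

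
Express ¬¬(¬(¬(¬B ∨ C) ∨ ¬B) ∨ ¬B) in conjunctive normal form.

¬¬(¬(¬(¬B ∨ C) ∨ ¬B) ∨ ¬B)
= ¬(¬(¬B ∨ C) ∨ ¬B) ∨ ¬B
= (¬¬(¬B ∨ C) ∧ ¬¬B) ∨ ¬B
= ((¬B ∨ C) ∧ ¬¬B) ∨ ¬B
= ((¬B ∨ C) ∧ B) ∨ ¬B
= (¬B ∨ C ∨ ¬B) ∧ (B ∨ ¬B)
= ¬B ∨ C

¬B ∨ C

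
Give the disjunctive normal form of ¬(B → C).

B ∧ ¬C

¬(B → C)
≡ ¬(¬B ∨ C)
≡ ¬¬B ∧ ¬C
≡ B ∧ ¬C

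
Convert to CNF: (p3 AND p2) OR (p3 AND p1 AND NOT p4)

(p3 AND p2) OR (p3 AND p1 AND NOT p4)
= (p3 OR p3) AND (p3 OR p1) AND (p3 OR NOT p4) AND (p2 OR p3) AND (p2 OR p1) AND (p2 OR NOT p4)   (distribute OR over AND)
= p3 AND (p2 OR p1) AND (p2 OR NOT p4)   (simplify)

p3 AND (p2 OR p1) AND (p2 OR NOT p4)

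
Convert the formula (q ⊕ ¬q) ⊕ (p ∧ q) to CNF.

¬q ∨ ¬p

(q ⊕ ¬q) ⊕ (p ∧ q)
≡ ((q ⊕ ¬q) ∨ (p ∧ q)) ∧ ¬((q ⊕ ¬q) ∧ p ∧ q)   — expand ⊕
≡ (((q ∨ ¬q) ∧ ¬(q ∧ ¬q)) ∨ (p ∧ q)) ∧ ¬((q ⊕ ¬q) ∧ p ∧ q)   — expand ⊕
≡ (((q ∨ ¬q) ∧ ¬(q ∧ ¬q)) ∨ (p ∧ q)) ∧ ¬((q ∨ ¬q) ∧ ¬(q ∧ ¬q) ∧ p ∧ q)   — expand ⊕
≡ (((q ∨ ¬q) ∧ (¬q ∨ ¬¬q)) ∨ (p ∧ q)) ∧ ¬((q ∨ ¬q) ∧ ¬(q ∧ ¬q) ∧ p ∧ q)   — De Morgan
≡ (((q ∨ ¬q) ∧ (¬q ∨ q)) ∨ (p ∧ q)) ∧ ¬((q ∨ ¬q) ∧ ¬(q ∧ ¬q) ∧ p ∧ q)   — double negation
≡ (((q ∨ ¬q) ∧ (¬q ∨ q)) ∨ (p ∧ q)) ∧ (¬(q ∨ ¬q) ∨ ¬¬(q ∧ ¬q) ∨ ¬p ∨ ¬q)   — De Morgan
≡ (((q ∨ ¬q) ∧ (¬q ∨ q)) ∨ (p ∧ q)) ∧ ((¬q ∧ ¬¬q) ∨ ¬¬(q ∧ ¬q) ∨ ¬p ∨ ¬q)   — De Morgan
≡ (((q ∨ ¬q) ∧ (¬q ∨ q)) ∨ (p ∧ q)) ∧ ((¬q ∧ q) ∨ ¬¬(q ∧ ¬q) ∨ ¬p ∨ ¬q)   — double negation
≡ (((q ∨ ¬q) ∧ (¬q ∨ q)) ∨ (p ∧ q)) ∧ ((¬q ∧ q) ∨ (q ∧ ¬q) ∨ ¬p ∨ ¬q)   — double negation
≡ (q ∨ ¬q ∨ p) ∧ (q ∨ ¬q ∨ q) ∧ (¬q ∨ q ∨ p) ∧ (¬q ∨ q ∨ q) ∧ (¬q ∨ q ∨ ¬p ∨ ¬q) ∧ (¬q ∨ ¬q ∨ ¬p ∨ ¬q) ∧ (q ∨ q ∨ ¬p ∨ ¬q) ∧ (q ∨ ¬q ∨ ¬p ∨ ¬q)   — distribute ∨ over ∧
≡ ¬q ∨ ¬p   — simplify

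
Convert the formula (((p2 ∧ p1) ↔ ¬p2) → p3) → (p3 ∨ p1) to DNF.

(¬p1 ∧ p2 ∧ ¬p3) ∨ p3 ∨ p1

(((p2 ∧ p1) ↔ ¬p2) → p3) → (p3 ∨ p1)
≡ ¬(((p2 ∧ p1) ↔ ¬p2) → p3) ∨ p3 ∨ p1   [eliminate →]
≡ ¬(¬((p2 ∧ p1) ↔ ¬p2) ∨ p3) ∨ p3 ∨ p1   [eliminate →]
≡ ¬(¬(((p2 ∧ p1) → ¬p2) ∧ (¬p2 → (p2 ∧ p1))) ∨ p3) ∨ p3 ∨ p1   [eliminate ↔]
≡ ¬(¬((¬(p2 ∧ p1) ∨ ¬p2) ∧ (¬p2 → (p2 ∧ p1))) ∨ p3) ∨ p3 ∨ p1   [eliminate →]
≡ ¬(¬((¬(p2 ∧ p1) ∨ ¬p2) ∧ (¬¬p2 ∨ (p2 ∧ p1))) ∨ p3) ∨ p3 ∨ p1   [eliminate →]
≡ (¬¬((¬(p2 ∧ p1) ∨ ¬p2) ∧ (¬¬p2 ∨ (p2 ∧ p1))) ∧ ¬p3) ∨ p3 ∨ p1   [De Morgan]
≡ ((¬(p2 ∧ p1) ∨ ¬p2) ∧ (¬¬p2 ∨ (p2 ∧ p1)) ∧ ¬p3) ∨ p3 ∨ p1   [double negation]
≡ ((¬p2 ∨ ¬p1 ∨ ¬p2) ∧ (¬¬p2 ∨ (p2 ∧ p1)) ∧ ¬p3) ∨ p3 ∨ p1   [De Morgan]
≡ ((¬p2 ∨ ¬p1 ∨ ¬p2) ∧ (p2 ∨ (p2 ∧ p1)) ∧ ¬p3) ∨ p3 ∨ p1   [double negation]
≡ (¬p2 ∧ p2 ∧ ¬p3) ∨ (¬p2 ∧ p2 ∧ p1 ∧ ¬p3) ∨ (¬p1 ∧ p2 ∧ ¬p3) ∨ (¬p1 ∧ p2 ∧ p1 ∧ ¬p3) ∨ (¬p2 ∧ p2 ∧ ¬p3) ∨ (¬p2 ∧ p2 ∧ p1 ∧ ¬p3) ∨ p3 ∨ p1   [distribute ∧ over ∨]
≡ (¬p1 ∧ p2 ∧ ¬p3) ∨ p3 ∨ p1   [simplify]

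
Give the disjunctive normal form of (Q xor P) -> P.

(Q xor P) -> P
⇔ ~(Q xor P) | P   — eliminate ->
⇔ ~((Q & ~P) | (~Q & P)) | P   — expand xor
⇔ (~(Q & ~P) & ~(~Q & P)) | P   — De Morgan
⇔ ((~Q | ~~P) & ~(~Q & P)) | P   — De Morgan
⇔ ((~Q | P) & ~(~Q & P)) | P   — double negation
⇔ ((~Q | P) & (~~Q | ~P)) | P   — De Morgan
⇔ ((~Q | P) & (Q | ~P)) | P   — double negation
⇔ (~Q & Q) | (~Q & ~P) | (P & Q) | (P & ~P) | P   — distribute & over |
⇔ (~Q & ~P) | P   — simplify

(~Q & ~P) | P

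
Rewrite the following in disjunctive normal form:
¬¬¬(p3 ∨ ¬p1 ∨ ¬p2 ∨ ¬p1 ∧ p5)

¬p3 ∧ p1 ∧ p2

¬¬¬(p3 ∨ ¬p1 ∨ ¬p2 ∨ ¬p1 ∧ p5)
⇔ ¬(p3 ∨ ¬p1 ∨ ¬p2 ∨ ¬p1 ∧ p5)   — double negation
⇔ ¬p3 ∧ ¬¬p1 ∧ ¬¬p2 ∧ ¬(¬p1 ∧ p5)   — De Morgan
⇔ ¬p3 ∧ p1 ∧ ¬¬p2 ∧ ¬(¬p1 ∧ p5)   — double negation
⇔ ¬p3 ∧ p1 ∧ p2 ∧ ¬(¬p1 ∧ p5)   — double negation
⇔ ¬p3 ∧ p1 ∧ p2 ∧ (¬¬p1 ∨ ¬p5)   — De Morgan
⇔ ¬p3 ∧ p1 ∧ p2 ∧ (p1 ∨ ¬p5)   — double negation
⇔ ¬p3 ∧ p1 ∧ p2 ∧ p1 ∨ ¬p3 ∧ p1 ∧ p2 ∧ ¬p5   — distribute ∧ over ∨
⇔ ¬p3 ∧ p1 ∧ p2   — simplify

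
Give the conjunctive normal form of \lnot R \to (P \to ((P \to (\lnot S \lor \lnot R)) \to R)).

\lnot R \to (P \to ((P \to (\lnot S \lor \lnot R)) \to R))
= \lnot \lnot R \lor (P \to ((P \to (\lnot S \lor \lnot R)) \to R))
= \lnot \lnot R \lor \lnot P \lor ((P \to (\lnot S \lor \lnot R)) \to R)
= \lnot \lnot R \lor \lnot P \lor \lnot (P \to (\lnot S \lor \lnot R)) \lor R
= \lnot \lnot R \lor \lnot P \lor \lnot (\lnot P \lor \lnot S \lor \lnot R) \lor R
= R \lor \lnot P \lor \lnot (\lnot P \lor \lnot S \lor \lnot R) \lor R
= R \lor \lnot P \lor (\lnot \lnot P \land \lnot \lnot S \land \lnot \lnot R) \lor R
= R \lor \lnot P \lor (P \land \lnot \lnot S \land \lnot \lnot R) \lor R
= R \lor \lnot P \lor (P \land S \land \lnot \lnot R) \lor R
= R \lor \lnot P \lor (P \land S \land R) \lor R
= (R \lor \lnot P \lor P \lor R) \land (R \lor \lnot P \lor S \lor R) \land (R \lor \lnot P \lor R \lor R)
= R \lor \lnot P

R \lor \lnot P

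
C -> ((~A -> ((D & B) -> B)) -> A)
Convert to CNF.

(~C | D | A) & (~C | B | A) & (~C | ~B | A)

C -> ((~A -> ((D & B) -> B)) -> A)
≡ ~C | ((~A -> ((D & B) -> B)) -> A)   — eliminate ->
≡ ~C | ~(~A -> ((D & B) -> B)) | A   — eliminate ->
≡ ~C | ~(~~A | ((D & B) -> B)) | A   — eliminate ->
≡ ~C | ~(~~A | ~(D & B) | B) | A   — eliminate ->
≡ ~C | (~~~A & ~~(D & B) & ~B) | A   — De Morgan
≡ ~C | (~A & ~~(D & B) & ~B) | A   — double negation
≡ ~C | (~A & D & B & ~B) | A   — double negation
≡ (~C | ~A | A) & (~C | D | A) & (~C | B | A) & (~C | ~B | A)   — distribute | over &
≡ (~C | D | A) & (~C | B | A) & (~C | ~B | A)   — simplify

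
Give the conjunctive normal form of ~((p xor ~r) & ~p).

~((p xor ~r) & ~p)
= ~((p | ~r) & ~(p & ~r) & ~p)   [expand xor]
= ~(p | ~r) | ~~(p & ~r) | ~~p   [De Morgan]
= (~p & ~~r) | ~~(p & ~r) | ~~p   [De Morgan]
= (~p & r) | ~~(p & ~r) | ~~p   [double negation]
= (~p & r) | (p & ~r) | ~~p   [double negation]
= (~p & r) | (p & ~r) | p   [double negation]
= (~p | p | p) & (~p | ~r | p) & (r | p | p) & (r | ~r | p)   [distribute | over &]
= r | p   [simplify]

r | p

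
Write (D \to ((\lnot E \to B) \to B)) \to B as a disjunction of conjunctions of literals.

(D \to ((\lnot E \to B) \to B)) \to B
= \lnot (D \to ((\lnot E \to B) \to B)) \lor B   [eliminate \to]
= \lnot (\lnot D \lor ((\lnot E \to B) \to B)) \lor B   [eliminate \to]
= \lnot (\lnot D \lor \lnot (\lnot E \to B) \lor B) \lor B   [eliminate \to]
= \lnot (\lnot D \lor \lnot (\lnot \lnot E \lor B) \lor B) \lor B   [eliminate \to]
= (\lnot \lnot D \land \lnot \lnot (\lnot \lnot E \lor B) \land \lnot B) \lor B   [De Morgan]
= (D \land \lnot \lnot (\lnot \lnot E \lor B) \land \lnot B) \lor B   [double negation]
= (D \land (\lnot \lnot E \lor B) \land \lnot B) \lor B   [double negation]
= (D \land (E \lor B) \land \lnot B) \lor B   [double negation]
= (D \land E \land \lnot B) \lor (D \land B \land \lnot B) \lor B   [distribute \land over \lor]
= (D \land E \land \lnot B) \lor B   [simplify]

(D \land E \land \lnot B) \lor B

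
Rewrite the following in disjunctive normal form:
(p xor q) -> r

(~p & ~q) | (q & p) | r

(p xor q) -> r
≡ ~(p xor q) | r   [eliminate ->]
≡ ~((p & ~q) | (~p & q)) | r   [expand xor]
≡ (~(p & ~q) & ~(~p & q)) | r   [De Morgan]
≡ ((~p | ~~q) & ~(~p & q)) | r   [De Morgan]
≡ ((~p | q) & ~(~p & q)) | r   [double negation]
≡ ((~p | q) & (~~p | ~q)) | r   [De Morgan]
≡ ((~p | q) & (p | ~q)) | r   [double negation]
≡ (~p & p) | (~p & ~q) | (q & p) | (q & ~q) | r   [distribute & over |]
≡ (~p & ~q) | (q & p) | r   [simplify]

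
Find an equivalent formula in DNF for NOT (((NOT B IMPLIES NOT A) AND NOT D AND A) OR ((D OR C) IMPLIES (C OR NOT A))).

NOT (((NOT B IMPLIES NOT A) AND NOT D AND A) OR ((D OR C) IMPLIES (C OR NOT A)))
≡ NOT (((NOT NOT B OR NOT A) AND NOT D AND A) OR ((D OR C) IMPLIES (C OR NOT A)))   (eliminate IMPLIES)
≡ NOT (((NOT NOT B OR NOT A) AND NOT D AND A) OR NOT (D OR C) OR C OR NOT A)   (eliminate IMPLIES)
≡ NOT ((NOT NOT B OR NOT A) AND NOT D AND A) AND NOT NOT (D OR C) AND NOT C AND NOT NOT A   (De Morgan)
≡ (NOT (NOT NOT B OR NOT A) OR NOT NOT D OR NOT A) AND NOT NOT (D OR C) AND NOT C AND NOT NOT A   (De Morgan)
≡ ((NOT NOT NOT B AND NOT NOT A) OR NOT NOT D OR NOT A) AND NOT NOT (D OR C) AND NOT C AND NOT NOT A   (De Morgan)
≡ ((NOT B AND NOT NOT A) OR NOT NOT D OR NOT A) AND NOT NOT (D OR C) AND NOT C AND NOT NOT A   (double negation)
≡ ((NOT B AND A) OR NOT NOT D OR NOT A) AND NOT NOT (D OR C) AND NOT C AND NOT NOT A   (double negation)
≡ ((NOT B AND A) OR D OR NOT A) AND NOT NOT (D OR C) AND NOT C AND NOT NOT A   (double negation)
≡ ((NOT B AND A) OR D OR NOT A) AND (D OR C) AND NOT C AND NOT NOT A   (double negation)
≡ ((NOT B AND A) OR D OR NOT A) AND (D OR C) AND NOT C AND A   (double negation)
≡ (NOT B AND A AND D AND NOT C AND A) OR (NOT B AND A AND C AND NOT C AND A) OR (D AND D AND NOT C AND A) OR (D AND C AND NOT C AND A) OR (NOT A AND D AND NOT C AND A) OR (NOT A AND C AND NOT C AND A)   (distribute AND over OR)
≡ D AND NOT C AND A   (simplify)

D AND NOT C AND A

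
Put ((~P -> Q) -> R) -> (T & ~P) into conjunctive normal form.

(P | Q | T) & (~R | T) & (~R | ~P)

((~P -> Q) -> R) -> (T & ~P)
≡ ~((~P -> Q) -> R) | (T & ~P)   [eliminate ->]
≡ ~(~(~P -> Q) | R) | (T & ~P)   [eliminate ->]
≡ ~(~(~~P | Q) | R) | (T & ~P)   [eliminate ->]
≡ (~~(~~P | Q) & ~R) | (T & ~P)   [De Morgan]
≡ ((~~P | Q) & ~R) | (T & ~P)   [double negation]
≡ ((P | Q) & ~R) | (T & ~P)   [double negation]
≡ (P | Q | T) & (P | Q | ~P) & (~R | T) & (~R | ~P)   [distribute | over &]
≡ (P | Q | T) & (~R | T) & (~R | ~P)   [simplify]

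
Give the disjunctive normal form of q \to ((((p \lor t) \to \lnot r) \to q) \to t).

q \to ((((p \lor t) \to \lnot r) \to q) \to t)
≡ \lnot q \lor ((((p \lor t) \to \lnot r) \to q) \to t)   (eliminate \to)
≡ \lnot q \lor \lnot (((p \lor t) \to \lnot r) \to q) \lor t   (eliminate \to)
≡ \lnot q \lor \lnot (\lnot ((p \lor t) \to \lnot r) \lor q) \lor t   (eliminate \to)
≡ \lnot q \lor \lnot (\lnot (\lnot (p \lor t) \lor \lnot r) \lor q) \lor t   (eliminate \to)
≡ \lnot q \lor (\lnot \lnot (\lnot (p \lor t) \lor \lnot r) \land \lnot q) \lor t   (De Morgan)
≡ \lnot q \lor ((\lnot (p \lor t) \lor \lnot r) \land \lnot q) \lor t   (double negation)
≡ \lnot q \lor (((\lnot p \land \lnot t) \lor \lnot r) \land \lnot q) \lor t   (De Morgan)
≡ \lnot q \lor (\lnot p \land \lnot t \land \lnot q) \lor (\lnot r \land \lnot q) \lor t   (distribute \land over \lor)
≡ \lnot q \lor t   (simplify)

\lnot q \lor t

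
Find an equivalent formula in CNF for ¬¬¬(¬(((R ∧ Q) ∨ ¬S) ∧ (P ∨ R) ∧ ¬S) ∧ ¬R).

¬¬¬(¬(((R ∧ Q) ∨ ¬S) ∧ (P ∨ R) ∧ ¬S) ∧ ¬R)
≡ ¬(¬(((R ∧ Q) ∨ ¬S) ∧ (P ∨ R) ∧ ¬S) ∧ ¬R)   [double negation]
≡ ¬¬(((R ∧ Q) ∨ ¬S) ∧ (P ∨ R) ∧ ¬S) ∨ ¬¬R   [De Morgan]
≡ (((R ∧ Q) ∨ ¬S) ∧ (P ∨ R) ∧ ¬S) ∨ ¬¬R   [double negation]
≡ (((R ∧ Q) ∨ ¬S) ∧ (P ∨ R) ∧ ¬S) ∨ R   [double negation]
≡ (R ∨ ¬S ∨ R) ∧ (Q ∨ ¬S ∨ R) ∧ (P ∨ R ∨ R) ∧ (¬S ∨ R)   [distribute ∨ over ∧]
≡ (R ∨ ¬S) ∧ (P ∨ R)   [simplify]

(R ∨ ¬S) ∧ (P ∨ R)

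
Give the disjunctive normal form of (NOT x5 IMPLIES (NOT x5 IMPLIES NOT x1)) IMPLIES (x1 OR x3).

(NOT x5 IMPLIES (NOT x5 IMPLIES NOT x1)) IMPLIES (x1 OR x3)
≡ NOT (NOT x5 IMPLIES (NOT x5 IMPLIES NOT x1)) OR x1 OR x3
≡ NOT (NOT NOT x5 OR (NOT x5 IMPLIES NOT x1)) OR x1 OR x3
≡ NOT (NOT NOT x5 OR NOT NOT x5 OR NOT x1) OR x1 OR x3
≡ (NOT NOT NOT x5 AND NOT NOT NOT x5 AND NOT NOT x1) OR x1 OR x3
≡ (NOT x5 AND NOT NOT NOT x5 AND NOT NOT x1) OR x1 OR x3
≡ (NOT x5 AND NOT x5 AND NOT NOT x1) OR x1 OR x3
≡ (NOT x5 AND NOT x5 AND x1) OR x1 OR x3
≡ x1 OR x3

x1 OR x3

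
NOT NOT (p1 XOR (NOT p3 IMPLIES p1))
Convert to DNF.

NOT NOT (p1 XOR (NOT p3 IMPLIES p1))
⇔ NOT NOT ((p1 AND NOT (NOT p3 IMPLIES p1)) OR (NOT p1 AND (NOT p3 IMPLIES p1)))   [expand XOR]
⇔ NOT NOT ((p1 AND NOT (NOT NOT p3 OR p1)) OR (NOT p1 AND (NOT p3 IMPLIES p1)))   [eliminate IMPLIES]
⇔ NOT NOT ((p1 AND NOT (NOT NOT p3 OR p1)) OR (NOT p1 AND (NOT NOT p3 OR p1)))   [eliminate IMPLIES]
⇔ (p1 AND NOT (NOT NOT p3 OR p1)) OR (NOT p1 AND (NOT NOT p3 OR p1))   [double negation]
⇔ (p1 AND NOT NOT NOT p3 AND NOT p1) OR (NOT p1 AND (NOT NOT p3 OR p1))   [De Morgan]
⇔ (p1 AND NOT p3 AND NOT p1) OR (NOT p1 AND (NOT NOT p3 OR p1))   [double negation]
⇔ (p1 AND NOT p3 AND NOT p1) OR (NOT p1 AND (p3 OR p1))   [double negation]
⇔ (p1 AND NOT p3 AND NOT p1) OR (NOT p1 AND p3) OR (NOT p1 AND p1)   [distribute AND over OR]
⇔ NOT p1 AND p3   [simplify]

NOT p1 AND p3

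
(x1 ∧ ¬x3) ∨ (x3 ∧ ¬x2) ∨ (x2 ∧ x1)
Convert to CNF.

(x1 ∨ x3) ∧ (x1 ∨ ¬x2)

(x1 ∧ ¬x3) ∨ (x3 ∧ ¬x2) ∨ (x2 ∧ x1)
≡ (x1 ∨ x3 ∨ x2) ∧ (x1 ∨ x3 ∨ x1) ∧ (x1 ∨ ¬x2 ∨ x2) ∧ (x1 ∨ ¬x2 ∨ x1) ∧ (¬x3 ∨ x3 ∨ x2) ∧ (¬x3 ∨ x3 ∨ x1) ∧ (¬x3 ∨ ¬x2 ∨ x2) ∧ (¬x3 ∨ ¬x2 ∨ x1)   [distribute ∨ over ∧]
≡ (x1 ∨ x3) ∧ (x1 ∨ ¬x2)   [simplify]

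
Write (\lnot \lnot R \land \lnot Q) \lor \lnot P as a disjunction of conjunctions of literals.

(\lnot \lnot R \land \lnot Q) \lor \lnot P
⇔ (R \land \lnot Q) \lor \lnot P   (double negation)

(R \land \lnot Q) \lor \lnot P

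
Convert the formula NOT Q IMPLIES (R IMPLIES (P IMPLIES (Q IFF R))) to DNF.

NOT Q IMPLIES (R IMPLIES (P IMPLIES (Q IFF R)))
⇔ NOT NOT Q OR (R IMPLIES (P IMPLIES (Q IFF R)))
⇔ NOT NOT Q OR NOT R OR (P IMPLIES (Q IFF R))
⇔ NOT NOT Q OR NOT R OR NOT P OR (Q IFF R)
⇔ NOT NOT Q OR NOT R OR NOT P OR ((Q IMPLIES R) AND (R IMPLIES Q))
⇔ NOT NOT Q OR NOT R OR NOT P OR ((NOT Q OR R) AND (R IMPLIES Q))
⇔ NOT NOT Q OR NOT R OR NOT P OR ((NOT Q OR R) AND (NOT R OR Q))
⇔ Q OR NOT R OR NOT P OR ((NOT Q OR R) AND (NOT R OR Q))
⇔ Q OR NOT R OR NOT P OR (NOT Q AND NOT R) OR (NOT Q AND Q) OR (R AND NOT R) OR (R AND Q)
⇔ Q OR NOT R OR NOT P

Q OR NOT R OR NOT P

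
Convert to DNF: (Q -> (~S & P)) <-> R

(Q & S & ~R) | (Q & ~P & ~R) | (R & ~Q) | (R & ~S & P)

(Q -> (~S & P)) <-> R
≡ ((Q -> (~S & P)) -> R) & (R -> (Q -> (~S & P)))   [eliminate <->]
≡ (~(Q -> (~S & P)) | R) & (R -> (Q -> (~S & P)))   [eliminate ->]
≡ (~(~Q | (~S & P)) | R) & (R -> (Q -> (~S & P)))   [eliminate ->]
≡ (~(~Q | (~S & P)) | R) & (~R | (Q -> (~S & P)))   [eliminate ->]
≡ (~(~Q | (~S & P)) | R) & (~R | ~Q | (~S & P))   [eliminate ->]
≡ ((~~Q & ~(~S & P)) | R) & (~R | ~Q | (~S & P))   [De Morgan]
≡ ((Q & ~(~S & P)) | R) & (~R | ~Q | (~S & P))   [double negation]
≡ ((Q & (~~S | ~P)) | R) & (~R | ~Q | (~S & P))   [De Morgan]
≡ ((Q & (S | ~P)) | R) & (~R | ~Q | (~S & P))   [double negation]
≡ (Q & S & ~R) | (Q & S & ~Q) | (Q & S & ~S & P) | (Q & ~P & ~R) | (Q & ~P & ~Q) | (Q & ~P & ~S & P) | (R & ~R) | (R & ~Q) | (R & ~S & P)   [distribute & over |]
≡ (Q & S & ~R) | (Q & ~P & ~R) | (R & ~Q) | (R & ~S & P)   [simplify]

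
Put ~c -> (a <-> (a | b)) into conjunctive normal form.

~c -> (a <-> (a | b))
≡ ~~c | (a <-> (a | b))   [eliminate ->]
≡ ~~c | ((a -> (a | b)) & ((a | b) -> a))   [eliminate <->]
≡ ~~c | ((~a | a | b) & ((a | b) -> a))   [eliminate ->]
≡ ~~c | ((~a | a | b) & (~(a | b) | a))   [eliminate ->]
≡ c | ((~a | a | b) & (~(a | b) | a))   [double negation]
≡ c | ((~a | a | b) & ((~a & ~b) | a))   [De Morgan]
≡ (c | ~a | a | b) & (c | ~a | a) & (c | ~b | a)   [distribute | over &]
≡ c | ~b | a   [simplify]

c | ~b | a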